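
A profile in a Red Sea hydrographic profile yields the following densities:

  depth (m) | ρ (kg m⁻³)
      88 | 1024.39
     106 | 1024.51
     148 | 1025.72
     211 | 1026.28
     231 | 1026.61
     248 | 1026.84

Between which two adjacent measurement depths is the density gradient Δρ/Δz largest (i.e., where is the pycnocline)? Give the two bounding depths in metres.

106–148 m

Compute the density gradient over each adjacent pair:
  88–106 m: Δρ/Δz = 0.12/18 = 6.7 × 10⁻³ kg m⁻⁴
  106–148 m: Δρ/Δz = 1.21/42 = 0.029 kg m⁻⁴
  148–211 m: Δρ/Δz = 0.56/63 = 8.9 × 10⁻³ kg m⁻⁴
  211–231 m: Δρ/Δz = 0.33/20 = 0.017 kg m⁻⁴
  231–248 m: Δρ/Δz = 0.23/17 = 0.014 kg m⁻⁴
The largest gradient is in the 106–148 m interval — the pycnocline.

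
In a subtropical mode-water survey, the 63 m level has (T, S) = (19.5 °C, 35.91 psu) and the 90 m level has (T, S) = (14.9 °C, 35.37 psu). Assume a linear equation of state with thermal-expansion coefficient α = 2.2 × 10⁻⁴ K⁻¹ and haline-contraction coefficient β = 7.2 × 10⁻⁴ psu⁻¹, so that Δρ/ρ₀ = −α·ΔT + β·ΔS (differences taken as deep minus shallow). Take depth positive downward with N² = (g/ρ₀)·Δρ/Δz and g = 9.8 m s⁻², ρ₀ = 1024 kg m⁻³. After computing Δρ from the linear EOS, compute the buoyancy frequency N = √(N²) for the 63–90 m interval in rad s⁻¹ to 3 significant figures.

ΔT = -4.6 K, ΔS = -0.54 psu (deep − shallow).
Δρ/ρ₀ = −αΔT + βΔS = 1.012 × 10⁻³ − 3.888 × 10⁻⁴ = 6.232 × 10⁻⁴, so Δρ ≈ 0.6382 kg m⁻³.
N² = (g/ρ₀)·Δρ/Δz = g·(Δρ/ρ₀)/Δz = 9.8 × 6.232 × 10⁻⁴ / 27 = 2.2620 × 10⁻⁴ s⁻².
N = √(2.2620 × 10⁻⁴) = 0.015040 rad s⁻¹ ≈ 0.0150 rad s⁻¹.

0.0150 rad s⁻¹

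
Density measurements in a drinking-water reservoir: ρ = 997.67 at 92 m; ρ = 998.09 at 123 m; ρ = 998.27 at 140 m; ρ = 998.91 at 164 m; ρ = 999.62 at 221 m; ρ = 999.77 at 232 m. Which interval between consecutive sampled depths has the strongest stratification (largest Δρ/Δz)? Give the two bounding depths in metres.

Compute the density gradient over each adjacent pair:
  92–123 m: Δρ/Δz = 0.42/31 = 0.014 kg m⁻⁴
  123–140 m: Δρ/Δz = 0.18/17 = 0.011 kg m⁻⁴
  140–164 m: Δρ/Δz = 0.64/24 = 0.027 kg m⁻⁴
  164–221 m: Δρ/Δz = 0.71/57 = 0.012 kg m⁻⁴
  221–232 m: Δρ/Δz = 0.15/11 = 0.014 kg m⁻⁴
The largest gradient is in the 140–164 m interval — the pycnocline.

140–164 m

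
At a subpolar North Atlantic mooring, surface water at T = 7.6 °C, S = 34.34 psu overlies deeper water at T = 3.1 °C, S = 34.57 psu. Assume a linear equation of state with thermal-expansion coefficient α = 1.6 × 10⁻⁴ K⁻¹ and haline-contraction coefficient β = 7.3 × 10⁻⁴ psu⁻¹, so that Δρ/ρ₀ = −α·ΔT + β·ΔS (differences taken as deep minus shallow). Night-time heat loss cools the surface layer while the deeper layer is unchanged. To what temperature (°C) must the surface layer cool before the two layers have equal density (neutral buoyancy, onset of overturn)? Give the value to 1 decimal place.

2.1 °C

Neutral buoyancy requires Δρ = 0, i.e. −α(T_deep − T_surf′) + β(S_deep − S_surf) = 0.
T_surf′ = T_deep − (β/α)·ΔS = 3.1 − (7.3 × 10⁻⁴/1.6 × 10⁻⁴)·(+0.23) = 2.051 °C.
Cooling required: 7.6 − (2.051) = 5.549 °C.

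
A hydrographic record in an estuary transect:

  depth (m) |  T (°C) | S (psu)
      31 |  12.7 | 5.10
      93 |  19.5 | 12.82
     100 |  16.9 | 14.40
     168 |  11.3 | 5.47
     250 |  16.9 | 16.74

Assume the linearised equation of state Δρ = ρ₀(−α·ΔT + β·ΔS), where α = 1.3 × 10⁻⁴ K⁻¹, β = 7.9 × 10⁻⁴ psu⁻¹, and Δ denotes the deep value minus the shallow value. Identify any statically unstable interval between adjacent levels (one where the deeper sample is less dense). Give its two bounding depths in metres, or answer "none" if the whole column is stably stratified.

Evaluate Δρ/ρ₀ = −αΔT + βΔS across each adjacent pair:
  31–93 m: −αΔT+βΔS = −(1.3 × 10⁻⁴)(+6.8)+(7.9 × 10⁻⁴)(+7.72) = 5.2 × 10⁻³ → stable
  93–100 m: −αΔT+βΔS = −(1.3 × 10⁻⁴)(-2.6)+(7.9 × 10⁻⁴)(+1.58) = 1.6 × 10⁻³ → stable
  100–168 m: −αΔT+βΔS = −(1.3 × 10⁻⁴)(-5.6)+(7.9 × 10⁻⁴)(-8.93) = -6.3 × 10⁻³ → UNSTABLE
  168–250 m: −αΔT+βΔS = −(1.3 × 10⁻⁴)(+5.6)+(7.9 × 10⁻⁴)(+11.27) = 8.2 × 10⁻³ → stable
The 100–168 m interval has Δρ < 0: lighter water underlies denser water.

100–168 m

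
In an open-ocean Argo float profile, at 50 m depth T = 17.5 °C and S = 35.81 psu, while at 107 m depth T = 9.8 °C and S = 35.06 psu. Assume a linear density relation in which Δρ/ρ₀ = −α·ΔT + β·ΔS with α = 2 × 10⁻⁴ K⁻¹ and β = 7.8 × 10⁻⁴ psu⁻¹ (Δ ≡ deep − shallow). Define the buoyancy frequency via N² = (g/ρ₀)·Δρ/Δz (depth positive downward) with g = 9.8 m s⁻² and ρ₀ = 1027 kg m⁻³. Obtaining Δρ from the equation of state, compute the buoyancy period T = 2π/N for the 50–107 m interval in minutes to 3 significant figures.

ΔT = -7.7 K, ΔS = -0.75 psu (deep − shallow).
Δρ/ρ₀ = −αΔT + βΔS = 1.54 × 10⁻³ − 5.85 × 10⁻⁴ = 9.55 × 10⁻⁴, so Δρ ≈ 0.9808 kg m⁻³.
N² = (g/ρ₀)·Δρ/Δz = g·(Δρ/ρ₀)/Δz = 9.8 × 9.55 × 10⁻⁴ / 57 = 1.6419 × 10⁻⁴ s⁻².
N = √(1.6419 × 10⁻⁴) = 0.012814 rad s⁻¹ → T = 2π/N = 490.34 s = 8.1723 min ≈ 8.17 min.

8.17 min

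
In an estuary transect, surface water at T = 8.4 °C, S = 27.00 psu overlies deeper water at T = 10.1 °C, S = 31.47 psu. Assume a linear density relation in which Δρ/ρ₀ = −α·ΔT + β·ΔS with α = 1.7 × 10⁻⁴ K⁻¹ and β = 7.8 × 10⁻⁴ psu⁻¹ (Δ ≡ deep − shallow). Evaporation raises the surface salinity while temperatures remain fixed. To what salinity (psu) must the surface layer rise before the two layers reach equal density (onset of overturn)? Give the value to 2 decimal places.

31.10 psu

Neutral buoyancy requires −α(T_deep − T_surf) + β(S_deep − S_surf′) = 0.
S_surf′ = S_deep − (α/β)·ΔT = 31.47 − (1.7 × 10⁻⁴/7.8 × 10⁻⁴)·(+1.7) = 31.0995 psu.
Increase required: 31.0995 − 27.00 = 4.0995 psu.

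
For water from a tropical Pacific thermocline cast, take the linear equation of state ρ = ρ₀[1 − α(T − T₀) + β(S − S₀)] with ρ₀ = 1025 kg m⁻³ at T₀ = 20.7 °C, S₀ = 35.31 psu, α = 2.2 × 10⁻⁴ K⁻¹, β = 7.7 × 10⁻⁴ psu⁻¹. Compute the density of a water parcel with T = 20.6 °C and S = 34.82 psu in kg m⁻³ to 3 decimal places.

T − T₀ = -0.1 K, S − S₀ = -0.49 psu.
Bracket = 1 − α·(-0.1) + β·(-0.49) = 1 + (-3.553 × 10⁻⁴) = 0.9996447.
ρ = 1025 × 0.9996447 = 1024.636 kg m⁻³.

1024.636 kg m⁻³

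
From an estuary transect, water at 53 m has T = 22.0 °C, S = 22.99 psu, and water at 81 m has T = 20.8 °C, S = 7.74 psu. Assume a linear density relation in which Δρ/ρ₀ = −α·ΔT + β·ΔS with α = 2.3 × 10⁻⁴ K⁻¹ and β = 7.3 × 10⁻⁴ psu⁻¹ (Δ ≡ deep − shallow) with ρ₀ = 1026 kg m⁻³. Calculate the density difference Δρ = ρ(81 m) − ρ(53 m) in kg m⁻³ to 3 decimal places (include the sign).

-11.139 kg m⁻³

ΔT = -1.2 K, ΔS = -15.25 psu (deep − shallow).
Δρ/ρ₀ = −(2.3 × 10⁻⁴)(-1.2) + (7.3 × 10⁻⁴)(-15.25) = -0.0108565.
Δρ = 1026 × (-0.0108565) = -11.139 kg m⁻³.
Negative Δρ: lighter below, statically unstable.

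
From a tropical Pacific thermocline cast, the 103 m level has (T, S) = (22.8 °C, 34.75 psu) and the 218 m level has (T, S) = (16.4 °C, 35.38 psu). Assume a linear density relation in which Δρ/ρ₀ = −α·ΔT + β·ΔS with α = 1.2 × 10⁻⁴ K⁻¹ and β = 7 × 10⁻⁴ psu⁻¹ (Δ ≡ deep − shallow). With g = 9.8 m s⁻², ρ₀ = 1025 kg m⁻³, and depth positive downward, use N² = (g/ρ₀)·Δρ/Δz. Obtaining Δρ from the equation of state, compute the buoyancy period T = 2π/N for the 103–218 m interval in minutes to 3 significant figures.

ΔT = -6.4 K, ΔS = +0.63 psu (deep − shallow).
Δρ/ρ₀ = −αΔT + βΔS = 7.68 × 10⁻⁴ + 4.41 × 10⁻⁴ = 1.209 × 10⁻³, so Δρ ≈ 1.239 kg m⁻³.
N² = (g/ρ₀)·Δρ/Δz = g·(Δρ/ρ₀)/Δz = 9.8 × 1.209 × 10⁻³ / 115 = 1.0303 × 10⁻⁴ s⁻².
N = √(1.0303 × 10⁻⁴) = 0.010150 rad s⁻¹ → T = 2π/N = 619.03 s = 10.317 min ≈ 10.3 min.

10.3 min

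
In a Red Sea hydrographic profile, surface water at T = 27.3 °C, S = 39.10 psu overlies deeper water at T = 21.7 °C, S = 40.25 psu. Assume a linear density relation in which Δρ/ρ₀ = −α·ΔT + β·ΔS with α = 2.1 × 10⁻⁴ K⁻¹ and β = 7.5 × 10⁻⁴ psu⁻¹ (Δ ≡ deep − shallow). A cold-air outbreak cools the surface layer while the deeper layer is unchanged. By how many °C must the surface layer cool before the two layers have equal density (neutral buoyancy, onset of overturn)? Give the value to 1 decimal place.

Neutral buoyancy requires Δρ = 0, i.e. −α(T_deep − T_surf′) + β(S_deep − S_surf) = 0.
T_surf′ = T_deep − (β/α)·ΔS = 21.7 − (7.5 × 10⁻⁴/2.1 × 10⁻⁴)·(+1.15) = 17.593 °C.
Cooling required: 27.3 − (17.593) = 9.707 °C.

9.7 °C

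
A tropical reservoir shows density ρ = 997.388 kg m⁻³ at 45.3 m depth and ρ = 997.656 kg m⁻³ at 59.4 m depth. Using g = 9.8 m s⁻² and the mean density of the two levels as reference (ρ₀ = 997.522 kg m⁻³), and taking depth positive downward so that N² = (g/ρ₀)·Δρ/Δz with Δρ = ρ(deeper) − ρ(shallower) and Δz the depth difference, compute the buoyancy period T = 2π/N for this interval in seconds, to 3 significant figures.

Δρ = 997.656 − 997.388 = 0.268 kg m⁻³ over Δz = 59.4 − 45.3 = 14.1 m.
N² = (9.8/997.522) × (0.268/14.1) = 1.8673 × 10⁻⁴ s⁻².
N = √(1.8673 × 10⁻⁴) = 0.013665 rad s⁻¹, so T = 2π/N = 459.80 s ≈ 460 s.

460 s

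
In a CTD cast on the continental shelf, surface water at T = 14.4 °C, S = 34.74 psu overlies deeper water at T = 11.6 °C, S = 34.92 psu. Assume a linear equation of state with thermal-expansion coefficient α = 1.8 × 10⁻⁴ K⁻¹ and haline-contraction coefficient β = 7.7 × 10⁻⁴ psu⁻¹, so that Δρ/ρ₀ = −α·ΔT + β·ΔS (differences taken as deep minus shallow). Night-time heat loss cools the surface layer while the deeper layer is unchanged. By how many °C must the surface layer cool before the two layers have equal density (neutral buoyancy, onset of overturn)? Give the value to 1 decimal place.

Neutral buoyancy requires Δρ = 0, i.e. −α(T_deep − T_surf′) + β(S_deep − S_surf) = 0.
T_surf′ = T_deep − (β/α)·ΔS = 11.6 − (7.7 × 10⁻⁴/1.8 × 10⁻⁴)·(+0.18) = 10.830 °C.
Cooling required: 14.4 − (10.830) = 3.570 °C.

3.6 °C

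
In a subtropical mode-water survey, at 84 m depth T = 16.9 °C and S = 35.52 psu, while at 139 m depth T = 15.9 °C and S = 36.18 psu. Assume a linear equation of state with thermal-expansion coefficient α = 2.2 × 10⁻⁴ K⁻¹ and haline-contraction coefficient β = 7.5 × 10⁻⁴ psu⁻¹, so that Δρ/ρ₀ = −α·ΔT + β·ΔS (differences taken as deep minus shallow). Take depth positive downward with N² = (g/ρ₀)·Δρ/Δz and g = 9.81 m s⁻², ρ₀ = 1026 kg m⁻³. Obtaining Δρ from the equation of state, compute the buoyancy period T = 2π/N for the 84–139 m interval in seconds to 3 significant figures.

556 s

ΔT = -1.0 K, ΔS = +0.66 psu (deep − shallow).
Δρ/ρ₀ = −αΔT + βΔS = 2.20 × 10⁻⁴ + 4.95 × 10⁻⁴ = 7.15 × 10⁻⁴, so Δρ ≈ 0.7336 kg m⁻³.
N² = (g/ρ₀)·Δρ/Δz = g·(Δρ/ρ₀)/Δz = 9.81 × 7.15 × 10⁻⁴ / 55 = 1.2753 × 10⁻⁴ s⁻².
N = √(1.2753 × 10⁻⁴) = 0.011293 rad s⁻¹ → T = 2π/N = 556.38 s ≈ 556 s.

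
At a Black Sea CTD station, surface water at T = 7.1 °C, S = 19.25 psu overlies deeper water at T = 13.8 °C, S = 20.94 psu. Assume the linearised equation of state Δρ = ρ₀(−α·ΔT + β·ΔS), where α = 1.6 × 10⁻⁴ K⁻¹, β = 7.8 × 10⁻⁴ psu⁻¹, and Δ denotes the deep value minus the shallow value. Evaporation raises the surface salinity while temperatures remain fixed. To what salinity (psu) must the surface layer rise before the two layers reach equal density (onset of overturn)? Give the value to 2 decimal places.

19.57 psu

Neutral buoyancy requires −α(T_deep − T_surf) + β(S_deep − S_surf′) = 0.
S_surf′ = S_deep − (α/β)·ΔT = 20.94 − (1.6 × 10⁻⁴/7.8 × 10⁻⁴)·(+6.7) = 19.5656 psu.
Increase required: 19.5656 − 19.25 = 0.3156 psu.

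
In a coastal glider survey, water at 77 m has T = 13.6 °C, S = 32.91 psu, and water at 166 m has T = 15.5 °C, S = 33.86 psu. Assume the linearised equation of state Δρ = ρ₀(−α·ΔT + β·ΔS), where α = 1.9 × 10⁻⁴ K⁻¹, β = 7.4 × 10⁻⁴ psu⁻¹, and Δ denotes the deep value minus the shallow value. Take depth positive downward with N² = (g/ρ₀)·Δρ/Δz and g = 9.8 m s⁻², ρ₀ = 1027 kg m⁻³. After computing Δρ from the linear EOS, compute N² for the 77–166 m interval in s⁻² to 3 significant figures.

3.77 × 10⁻⁵ s⁻²

ΔT = +1.9 K, ΔS = +0.95 psu (deep − shallow).
Δρ/ρ₀ = −αΔT + βΔS = -3.61 × 10⁻⁴ + 7.03 × 10⁻⁴ = 3.42 × 10⁻⁴, so Δρ ≈ 0.3512 kg m⁻³.
N² = (g/ρ₀)·Δρ/Δz = g·(Δρ/ρ₀)/Δz = 9.8 × 3.42 × 10⁻⁴ / 89 = 3.7658 × 10⁻⁵ s⁻² ≈ 3.77 × 10⁻⁵ s⁻².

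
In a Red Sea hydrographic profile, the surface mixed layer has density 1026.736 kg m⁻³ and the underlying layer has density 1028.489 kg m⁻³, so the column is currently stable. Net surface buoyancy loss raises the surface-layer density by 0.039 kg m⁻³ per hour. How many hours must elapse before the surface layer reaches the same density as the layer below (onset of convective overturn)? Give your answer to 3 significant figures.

Density deficit of the surface layer: 1028.489 − 1026.736 = 1.753 kg m⁻³.
Required change = 1.753 / 0.039 = 44.9 hours.

44.9 hours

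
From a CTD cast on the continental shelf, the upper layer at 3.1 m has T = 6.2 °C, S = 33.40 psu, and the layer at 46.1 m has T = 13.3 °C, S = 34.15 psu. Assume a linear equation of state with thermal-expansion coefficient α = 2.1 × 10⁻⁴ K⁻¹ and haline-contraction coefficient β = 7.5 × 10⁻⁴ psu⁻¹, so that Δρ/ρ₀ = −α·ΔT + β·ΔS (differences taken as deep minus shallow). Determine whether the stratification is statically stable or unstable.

unstable

ΔT = 13.3 − 6.2 = +7.1 K and ΔS = 34.15 − 33.40 = +0.75 psu (deep − shallow).
−αΔT = -1.491 × 10⁻³; βΔS = 5.625 × 10⁻⁴; sum Δρ/ρ₀ = -9.285 × 10⁻⁴.
Δρ/ρ₀ < 0, so Δρ < 0: deeper water is lighter → statically unstable; the column would overturn.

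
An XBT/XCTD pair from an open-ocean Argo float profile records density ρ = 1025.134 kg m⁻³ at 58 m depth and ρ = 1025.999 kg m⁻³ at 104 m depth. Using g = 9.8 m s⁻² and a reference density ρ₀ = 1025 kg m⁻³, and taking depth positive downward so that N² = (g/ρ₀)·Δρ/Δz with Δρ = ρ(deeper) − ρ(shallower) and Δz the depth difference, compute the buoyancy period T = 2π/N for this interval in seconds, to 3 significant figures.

469 s

Δρ = 1025.999 − 1025.134 = 0.865 kg m⁻³ over Δz = 104 − 58 = 46 m.
N² = (9.8/1025) × (0.865/46) = 1.7979 × 10⁻⁴ s⁻².
N = √(1.7979 × 10⁻⁴) = 0.013409 rad s⁻¹, so T = 2π/N = 468.58 s ≈ 469 s.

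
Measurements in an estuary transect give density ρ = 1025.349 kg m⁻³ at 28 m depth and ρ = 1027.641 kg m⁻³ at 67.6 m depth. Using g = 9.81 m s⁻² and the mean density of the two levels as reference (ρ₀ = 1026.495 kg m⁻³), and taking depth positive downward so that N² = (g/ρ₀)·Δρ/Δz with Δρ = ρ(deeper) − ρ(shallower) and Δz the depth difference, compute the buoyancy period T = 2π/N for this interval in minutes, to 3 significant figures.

4.45 min

Δρ = 1027.641 − 1025.349 = 2.292 kg m⁻³ over Δz = 67.6 − 28 = 39.6 m.
N² = (9.81/1026.495) × (2.292/39.6) = 5.5314 × 10⁻⁴ s⁻².
N = √(5.5314 × 10⁻⁴) = 0.023519 rad s⁻¹, so T = 2π/N = 267.15 s = 4.4525 min ≈ 4.45 min.
Since Δρ > 0 the layer is stably stratified.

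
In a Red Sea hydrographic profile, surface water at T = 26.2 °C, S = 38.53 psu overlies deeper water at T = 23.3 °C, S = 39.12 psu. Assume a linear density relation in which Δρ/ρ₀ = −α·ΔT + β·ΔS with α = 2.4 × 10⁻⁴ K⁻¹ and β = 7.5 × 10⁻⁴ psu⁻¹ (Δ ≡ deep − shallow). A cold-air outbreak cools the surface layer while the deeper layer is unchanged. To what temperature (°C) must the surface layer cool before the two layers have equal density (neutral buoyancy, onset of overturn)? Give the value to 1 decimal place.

Neutral buoyancy requires Δρ = 0, i.e. −α(T_deep − T_surf′) + β(S_deep − S_surf) = 0.
T_surf′ = T_deep − (β/α)·ΔS = 23.3 − (7.5 × 10⁻⁴/2.4 × 10⁻⁴)·(+0.59) = 21.456 °C.
Cooling required: 26.2 − (21.456) = 4.744 °C.

21.5 °C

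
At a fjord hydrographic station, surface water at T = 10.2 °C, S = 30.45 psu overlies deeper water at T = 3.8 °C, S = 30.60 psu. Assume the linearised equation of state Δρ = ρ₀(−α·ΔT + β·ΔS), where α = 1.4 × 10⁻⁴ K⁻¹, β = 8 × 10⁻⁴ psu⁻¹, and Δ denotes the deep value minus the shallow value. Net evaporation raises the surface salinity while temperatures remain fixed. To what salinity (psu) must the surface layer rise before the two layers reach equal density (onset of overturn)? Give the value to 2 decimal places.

Neutral buoyancy requires −α(T_deep − T_surf) + β(S_deep − S_surf′) = 0.
S_surf′ = S_deep − (α/β)·ΔT = 30.60 − (1.4 × 10⁻⁴/8 × 10⁻⁴)·(-6.4) = 31.7200 psu.
Increase required: 31.7200 − 30.45 = 1.2700 psu.

31.72 psu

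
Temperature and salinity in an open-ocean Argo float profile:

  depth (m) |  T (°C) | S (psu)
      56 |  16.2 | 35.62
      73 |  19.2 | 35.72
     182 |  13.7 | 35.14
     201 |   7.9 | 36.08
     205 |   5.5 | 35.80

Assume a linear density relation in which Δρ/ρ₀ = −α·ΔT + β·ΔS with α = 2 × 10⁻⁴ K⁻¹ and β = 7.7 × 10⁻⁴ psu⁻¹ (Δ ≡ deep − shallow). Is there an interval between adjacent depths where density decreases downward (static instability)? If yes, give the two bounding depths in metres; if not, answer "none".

Evaluate Δρ/ρ₀ = −αΔT + βΔS across each adjacent pair:
  56–73 m: −αΔT+βΔS = −(2 × 10⁻⁴)(+3.0)+(7.7 × 10⁻⁴)(+0.10) = -5.2 × 10⁻⁴ → UNSTABLE
  73–182 m: −αΔT+βΔS = −(2 × 10⁻⁴)(-5.5)+(7.7 × 10⁻⁴)(-0.58) = 6.5 × 10⁻⁴ → stable
  182–201 m: −αΔT+βΔS = −(2 × 10⁻⁴)(-5.8)+(7.7 × 10⁻⁴)(+0.94) = 1.9 × 10⁻³ → stable
  201–205 m: −αΔT+βΔS = −(2 × 10⁻⁴)(-2.4)+(7.7 × 10⁻⁴)(-0.28) = 2.6 × 10⁻⁴ → stable
The 56–73 m interval has Δρ < 0: lighter water underlies denser water.

56–73 m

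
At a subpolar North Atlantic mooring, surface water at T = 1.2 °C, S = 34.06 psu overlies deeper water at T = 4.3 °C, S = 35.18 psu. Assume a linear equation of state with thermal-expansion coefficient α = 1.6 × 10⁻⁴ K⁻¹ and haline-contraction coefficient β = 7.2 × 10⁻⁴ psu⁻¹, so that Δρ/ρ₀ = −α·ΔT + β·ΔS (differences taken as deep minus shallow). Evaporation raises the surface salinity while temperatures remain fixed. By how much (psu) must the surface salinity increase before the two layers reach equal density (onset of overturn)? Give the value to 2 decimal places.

0.43 psu

Neutral buoyancy requires −α(T_deep − T_surf) + β(S_deep − S_surf′) = 0.
S_surf′ = S_deep − (α/β)·ΔT = 35.18 − (1.6 × 10⁻⁴/7.2 × 10⁻⁴)·(+3.1) = 34.4911 psu.
Increase required: 34.4911 − 34.06 = 0.4311 psu.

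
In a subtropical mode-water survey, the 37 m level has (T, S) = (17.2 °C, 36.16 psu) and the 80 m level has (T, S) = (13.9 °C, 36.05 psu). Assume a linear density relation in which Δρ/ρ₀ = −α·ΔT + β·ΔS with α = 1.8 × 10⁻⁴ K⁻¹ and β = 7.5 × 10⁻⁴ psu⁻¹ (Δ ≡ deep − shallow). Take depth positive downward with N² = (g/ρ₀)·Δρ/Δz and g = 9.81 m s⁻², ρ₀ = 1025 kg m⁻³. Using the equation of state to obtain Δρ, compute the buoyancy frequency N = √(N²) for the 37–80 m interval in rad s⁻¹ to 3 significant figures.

0.0108 rad s⁻¹

ΔT = -3.3 K, ΔS = -0.11 psu (deep − shallow).
Δρ/ρ₀ = −αΔT + βΔS = 5.94 × 10⁻⁴ − 8.25 × 10⁻⁵ = 5.115 × 10⁻⁴, so Δρ ≈ 0.5243 kg m⁻³.
N² = (g/ρ₀)·Δρ/Δz = g·(Δρ/ρ₀)/Δz = 9.81 × 5.115 × 10⁻⁴ / 43 = 1.1669 × 10⁻⁴ s⁻².
N = √(1.1669 × 10⁻⁴) = 0.010802 rad s⁻¹ ≈ 0.0108 rad s⁻¹.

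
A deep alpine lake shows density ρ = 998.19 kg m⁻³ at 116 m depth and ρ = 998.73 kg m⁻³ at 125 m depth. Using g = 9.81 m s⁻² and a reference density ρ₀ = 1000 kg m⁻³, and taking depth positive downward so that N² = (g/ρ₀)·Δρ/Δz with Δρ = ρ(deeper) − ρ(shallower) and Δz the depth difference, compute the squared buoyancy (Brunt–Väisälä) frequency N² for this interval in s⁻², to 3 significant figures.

Δρ = 998.73 − 998.19 = 0.54 kg m⁻³ over Δz = 125 − 116 = 9 m.
N² = (9.81/1000) × (0.54/9) = 5.8860 × 10⁻⁴ s⁻² ≈ 5.89 × 10⁻⁴ s⁻².
Since Δρ > 0 the layer is stably stratified.

5.89 × 10⁻⁴ s⁻²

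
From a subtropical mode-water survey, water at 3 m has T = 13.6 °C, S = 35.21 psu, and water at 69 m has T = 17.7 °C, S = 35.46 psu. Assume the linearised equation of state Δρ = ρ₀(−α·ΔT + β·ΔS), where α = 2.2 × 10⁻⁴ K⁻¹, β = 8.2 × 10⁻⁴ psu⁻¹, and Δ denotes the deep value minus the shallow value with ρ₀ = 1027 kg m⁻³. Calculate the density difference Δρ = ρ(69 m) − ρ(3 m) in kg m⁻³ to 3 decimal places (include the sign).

-0.716 kg m⁻³

ΔT = +4.1 K, ΔS = +0.25 psu (deep − shallow).
Δρ/ρ₀ = −(2.2 × 10⁻⁴)(+4.1) + (8.2 × 10⁻⁴)(+0.25) = -6.97 × 10⁻⁴.
Δρ = 1027 × (-6.97 × 10⁻⁴) = -0.716 kg m⁻³.
Negative Δρ: lighter below, statically unstable.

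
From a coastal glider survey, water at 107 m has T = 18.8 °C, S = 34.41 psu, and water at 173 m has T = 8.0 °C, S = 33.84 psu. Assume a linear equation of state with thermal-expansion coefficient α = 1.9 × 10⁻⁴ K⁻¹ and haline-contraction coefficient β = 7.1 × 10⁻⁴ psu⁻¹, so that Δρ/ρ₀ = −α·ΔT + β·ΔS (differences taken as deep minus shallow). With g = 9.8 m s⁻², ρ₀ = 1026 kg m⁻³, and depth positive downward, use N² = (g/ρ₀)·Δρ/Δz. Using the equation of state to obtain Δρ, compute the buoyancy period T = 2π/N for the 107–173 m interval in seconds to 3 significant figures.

402 s

ΔT = -10.8 K, ΔS = -0.57 psu (deep − shallow).
Δρ/ρ₀ = −αΔT + βΔS = 2.052 × 10⁻³ − 4.047 × 10⁻⁴ = 1.6473 × 10⁻³, so Δρ ≈ 1.690 kg m⁻³.
N² = (g/ρ₀)·Δρ/Δz = g·(Δρ/ρ₀)/Δz = 9.8 × 1.6473 × 10⁻³ / 66 = 2.4460 × 10⁻⁴ s⁻².
N = √(2.4460 × 10⁻⁴) = 0.015640 rad s⁻¹ → T = 2π/N = 401.74 s ≈ 402 s.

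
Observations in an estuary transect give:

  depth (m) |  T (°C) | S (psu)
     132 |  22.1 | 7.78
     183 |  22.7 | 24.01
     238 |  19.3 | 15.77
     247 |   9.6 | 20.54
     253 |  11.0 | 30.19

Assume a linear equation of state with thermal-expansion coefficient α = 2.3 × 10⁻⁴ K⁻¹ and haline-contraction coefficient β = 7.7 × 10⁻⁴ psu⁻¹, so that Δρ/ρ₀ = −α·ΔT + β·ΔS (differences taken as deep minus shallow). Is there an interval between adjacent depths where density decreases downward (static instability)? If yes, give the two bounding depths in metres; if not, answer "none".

Evaluate Δρ/ρ₀ = −αΔT + βΔS across each adjacent pair:
  132–183 m: −αΔT+βΔS = −(2.3 × 10⁻⁴)(+0.6)+(7.7 × 10⁻⁴)(+16.23) = 0.012 → stable
  183–238 m: −αΔT+βΔS = −(2.3 × 10⁻⁴)(-3.4)+(7.7 × 10⁻⁴)(-8.24) = -5.6 × 10⁻³ → UNSTABLE
  238–247 m: −αΔT+βΔS = −(2.3 × 10⁻⁴)(-9.7)+(7.7 × 10⁻⁴)(+4.77) = 5.9 × 10⁻³ → stable
  247–253 m: −αΔT+βΔS = −(2.3 × 10⁻⁴)(+1.4)+(7.7 × 10⁻⁴)(+9.65) = 7.1 × 10⁻³ → stable
The 183–238 m interval has Δρ < 0: lighter water underlies denser water.

183–238 m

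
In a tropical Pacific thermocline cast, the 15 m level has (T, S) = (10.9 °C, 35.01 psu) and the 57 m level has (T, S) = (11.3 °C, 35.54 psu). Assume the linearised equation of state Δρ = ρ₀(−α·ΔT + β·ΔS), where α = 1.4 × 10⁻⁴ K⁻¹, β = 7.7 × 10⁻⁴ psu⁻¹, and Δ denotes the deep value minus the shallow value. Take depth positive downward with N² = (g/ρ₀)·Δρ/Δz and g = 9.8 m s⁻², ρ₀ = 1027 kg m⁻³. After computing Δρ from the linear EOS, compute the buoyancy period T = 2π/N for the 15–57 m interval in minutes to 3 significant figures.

11.6 min

ΔT = +0.4 K, ΔS = +0.53 psu (deep − shallow).
Δρ/ρ₀ = −αΔT + βΔS = -5.60 × 10⁻⁵ + 4.081 × 10⁻⁴ = 3.521 × 10⁻⁴, so Δρ ≈ 0.3616 kg m⁻³.
N² = (g/ρ₀)·Δρ/Δz = g·(Δρ/ρ₀)/Δz = 9.8 × 3.521 × 10⁻⁴ / 42 = 8.2157 × 10⁻⁵ s⁻².
N = √(8.2157 × 10⁻⁵) = 9.0640 × 10⁻³ rad s⁻¹ → T = 2π/N = 693.20 s = 11.553 min ≈ 11.6 min.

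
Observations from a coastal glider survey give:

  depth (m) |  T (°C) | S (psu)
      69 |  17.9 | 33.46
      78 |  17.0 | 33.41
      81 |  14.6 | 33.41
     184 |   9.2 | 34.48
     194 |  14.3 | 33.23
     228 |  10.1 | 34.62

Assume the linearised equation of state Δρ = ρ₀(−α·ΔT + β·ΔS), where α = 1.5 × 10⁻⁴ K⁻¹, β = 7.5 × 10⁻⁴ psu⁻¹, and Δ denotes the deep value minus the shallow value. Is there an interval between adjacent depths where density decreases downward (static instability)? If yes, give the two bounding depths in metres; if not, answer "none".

Evaluate Δρ/ρ₀ = −αΔT + βΔS across each adjacent pair:
  69–78 m: −αΔT+βΔS = −(1.5 × 10⁻⁴)(-0.9)+(7.5 × 10⁻⁴)(-0.05) = 9.7 × 10⁻⁵ → stable
  78–81 m: −αΔT+βΔS = −(1.5 × 10⁻⁴)(-2.4)+(7.5 × 10⁻⁴)(+0.00) = 3.6 × 10⁻⁴ → stable
  81–184 m: −αΔT+βΔS = −(1.5 × 10⁻⁴)(-5.4)+(7.5 × 10⁻⁴)(+1.07) = 1.6 × 10⁻³ → stable
  184–194 m: −αΔT+βΔS = −(1.5 × 10⁻⁴)(+5.1)+(7.5 × 10⁻⁴)(-1.25) = -1.7 × 10⁻³ → UNSTABLE
  194–228 m: −αΔT+βΔS = −(1.5 × 10⁻⁴)(-4.2)+(7.5 × 10⁻⁴)(+1.39) = 1.7 × 10⁻³ → stable
The 184–194 m interval has Δρ < 0: lighter water underlies denser water.

184–194 m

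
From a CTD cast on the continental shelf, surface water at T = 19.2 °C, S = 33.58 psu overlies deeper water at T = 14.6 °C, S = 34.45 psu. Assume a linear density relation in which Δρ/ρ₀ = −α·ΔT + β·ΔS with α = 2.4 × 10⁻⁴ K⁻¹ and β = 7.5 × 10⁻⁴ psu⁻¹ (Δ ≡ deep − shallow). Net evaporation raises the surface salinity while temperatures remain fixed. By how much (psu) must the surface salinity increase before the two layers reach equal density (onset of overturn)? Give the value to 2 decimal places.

2.34 psu

Neutral buoyancy requires −α(T_deep − T_surf) + β(S_deep − S_surf′) = 0.
S_surf′ = S_deep − (α/β)·ΔT = 34.45 − (2.4 × 10⁻⁴/7.5 × 10⁻⁴)·(-4.6) = 35.9220 psu.
Increase required: 35.9220 − 33.58 = 2.3420 psu.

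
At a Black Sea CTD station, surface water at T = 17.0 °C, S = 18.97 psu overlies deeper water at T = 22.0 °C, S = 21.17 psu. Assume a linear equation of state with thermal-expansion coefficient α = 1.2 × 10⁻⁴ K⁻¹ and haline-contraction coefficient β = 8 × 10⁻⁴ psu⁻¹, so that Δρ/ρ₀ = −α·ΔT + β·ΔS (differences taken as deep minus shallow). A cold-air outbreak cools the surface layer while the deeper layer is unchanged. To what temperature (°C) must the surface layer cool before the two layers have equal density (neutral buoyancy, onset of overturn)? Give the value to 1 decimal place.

Neutral buoyancy requires Δρ = 0, i.e. −α(T_deep − T_surf′) + β(S_deep − S_surf) = 0.
T_surf′ = T_deep − (β/α)·ΔS = 22.0 − (8 × 10⁻⁴/1.2 × 10⁻⁴)·(+2.20) = 7.333 °C.
Cooling required: 17.0 − (7.333) = 9.667 °C.

7.3 °C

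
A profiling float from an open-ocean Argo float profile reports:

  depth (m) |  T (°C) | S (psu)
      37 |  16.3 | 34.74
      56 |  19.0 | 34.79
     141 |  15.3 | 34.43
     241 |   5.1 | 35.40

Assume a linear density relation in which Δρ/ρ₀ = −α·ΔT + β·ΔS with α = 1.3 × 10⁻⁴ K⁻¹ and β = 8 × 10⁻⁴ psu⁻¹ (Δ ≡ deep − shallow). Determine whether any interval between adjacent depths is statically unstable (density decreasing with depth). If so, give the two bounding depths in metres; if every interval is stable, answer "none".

Evaluate Δρ/ρ₀ = −αΔT + βΔS across each adjacent pair:
  37–56 m: −αΔT+βΔS = −(1.3 × 10⁻⁴)(+2.7)+(8 × 10⁻⁴)(+0.05) = -3.1 × 10⁻⁴ → UNSTABLE
  56–141 m: −αΔT+βΔS = −(1.3 × 10⁻⁴)(-3.7)+(8 × 10⁻⁴)(-0.36) = 1.9 × 10⁻⁴ → stable
  141–241 m: −αΔT+βΔS = −(1.3 × 10⁻⁴)(-10.2)+(8 × 10⁻⁴)(+0.97) = 2.1 × 10⁻³ → stable
The 37–56 m interval has Δρ < 0: lighter water underlies denser water.

37–56 m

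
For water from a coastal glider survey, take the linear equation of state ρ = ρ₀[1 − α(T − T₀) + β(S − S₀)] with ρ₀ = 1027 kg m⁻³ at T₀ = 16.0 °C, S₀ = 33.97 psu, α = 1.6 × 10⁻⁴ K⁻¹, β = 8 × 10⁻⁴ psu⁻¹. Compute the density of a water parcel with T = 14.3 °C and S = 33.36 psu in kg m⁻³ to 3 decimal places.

T − T₀ = -1.7 K, S − S₀ = -0.61 psu.
Bracket = 1 − α·(-1.7) + β·(-0.61) = 1 + (-2.16 × 10⁻⁴) = 0.9997840.
ρ = 1027 × 0.9997840 = 1026.778 kg m⁻³.

1026.778 kg m⁻³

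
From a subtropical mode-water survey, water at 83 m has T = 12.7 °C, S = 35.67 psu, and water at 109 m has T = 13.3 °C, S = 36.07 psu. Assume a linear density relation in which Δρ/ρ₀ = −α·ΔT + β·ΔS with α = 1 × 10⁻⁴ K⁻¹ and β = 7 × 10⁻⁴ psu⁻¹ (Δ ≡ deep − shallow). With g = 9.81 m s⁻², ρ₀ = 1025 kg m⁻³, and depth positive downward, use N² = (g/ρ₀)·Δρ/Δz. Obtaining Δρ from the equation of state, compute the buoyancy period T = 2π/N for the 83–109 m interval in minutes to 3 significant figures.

11.5 min

ΔT = +0.6 K, ΔS = +0.40 psu (deep − shallow).
Δρ/ρ₀ = −αΔT + βΔS = -6.00 × 10⁻⁵ + 2.80 × 10⁻⁴ = 2.20 × 10⁻⁴, so Δρ ≈ 0.2255 kg m⁻³.
N² = (g/ρ₀)·Δρ/Δz = g·(Δρ/ρ₀)/Δz = 9.81 × 2.20 × 10⁻⁴ / 26 = 8.3008 × 10⁻⁵ s⁻².
N = √(8.3008 × 10⁻⁵) = 9.1109 × 10⁻³ rad s⁻¹ → T = 2π/N = 689.63 s = 11.494 min ≈ 11.5 min.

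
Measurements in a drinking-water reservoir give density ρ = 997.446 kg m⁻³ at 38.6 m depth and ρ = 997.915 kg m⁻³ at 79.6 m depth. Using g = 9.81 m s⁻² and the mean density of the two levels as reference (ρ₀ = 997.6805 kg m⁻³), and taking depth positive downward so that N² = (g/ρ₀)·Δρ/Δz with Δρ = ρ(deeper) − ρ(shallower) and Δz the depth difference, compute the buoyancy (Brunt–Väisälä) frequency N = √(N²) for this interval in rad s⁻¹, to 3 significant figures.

0.0106 rad s⁻¹

Δρ = 997.915 − 997.446 = 0.469 kg m⁻³ over Δz = 79.6 − 38.6 = 41 m.
N² = (9.81/997.6805) × (0.469/41) = 1.1248 × 10⁻⁴ s⁻².
N = √(1.1248 × 10⁻⁴) = 0.010606 rad s⁻¹ ≈ 0.0106 rad s⁻¹.
A positive N² confirms static stability across the interval.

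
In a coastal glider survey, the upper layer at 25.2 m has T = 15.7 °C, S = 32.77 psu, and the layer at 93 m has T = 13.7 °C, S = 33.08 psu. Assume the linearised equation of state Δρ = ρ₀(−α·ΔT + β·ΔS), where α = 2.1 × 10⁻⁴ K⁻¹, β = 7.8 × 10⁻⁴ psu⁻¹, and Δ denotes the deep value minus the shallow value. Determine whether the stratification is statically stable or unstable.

ΔT = 13.7 − 15.7 = -2.0 K and ΔS = 33.08 − 32.77 = +0.31 psu (deep − shallow).
−αΔT = 4.20 × 10⁻⁴; βΔS = 2.418 × 10⁻⁴; sum Δρ/ρ₀ = 6.618 × 10⁻⁴.
Δρ/ρ₀ > 0, so Δρ > 0: deeper water is denser → statically stable.

stable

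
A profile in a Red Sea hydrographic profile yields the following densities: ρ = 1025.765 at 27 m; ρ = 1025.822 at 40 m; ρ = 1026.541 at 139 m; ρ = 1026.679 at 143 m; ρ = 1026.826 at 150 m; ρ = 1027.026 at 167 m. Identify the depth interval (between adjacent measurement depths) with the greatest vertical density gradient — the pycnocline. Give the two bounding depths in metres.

Compute the density gradient over each adjacent pair:
  27–40 m: Δρ/Δz = 0.057/13 = 4.4 × 10⁻³ kg m⁻⁴
  40–139 m: Δρ/Δz = 0.719/99 = 7.3 × 10⁻³ kg m⁻⁴
  139–143 m: Δρ/Δz = 0.138/4 = 0.035 kg m⁻⁴
  143–150 m: Δρ/Δz = 0.147/7 = 0.021 kg m⁻⁴
  150–167 m: Δρ/Δz = 0.200/17 = 0.012 kg m⁻⁴
The largest gradient is in the 139–143 m interval — the pycnocline.

139–143 m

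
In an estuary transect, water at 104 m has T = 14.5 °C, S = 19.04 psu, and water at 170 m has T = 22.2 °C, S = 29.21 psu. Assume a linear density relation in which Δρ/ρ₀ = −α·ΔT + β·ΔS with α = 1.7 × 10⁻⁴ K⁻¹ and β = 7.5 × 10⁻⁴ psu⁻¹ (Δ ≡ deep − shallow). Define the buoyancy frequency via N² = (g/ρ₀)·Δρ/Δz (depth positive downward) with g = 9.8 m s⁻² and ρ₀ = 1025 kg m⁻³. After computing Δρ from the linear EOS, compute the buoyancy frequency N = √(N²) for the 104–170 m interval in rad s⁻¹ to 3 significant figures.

0.0306 rad s⁻¹

ΔT = +7.7 K, ΔS = +10.17 psu (deep − shallow).
Δρ/ρ₀ = −αΔT + βΔS = -1.309 × 10⁻³ + 7.6275 × 10⁻³ = 6.3185 × 10⁻³, so Δρ ≈ 6.476 kg m⁻³.
N² = (g/ρ₀)·Δρ/Δz = g·(Δρ/ρ₀)/Δz = 9.8 × 6.3185 × 10⁻³ / 66 = 9.3820 × 10⁻⁴ s⁻².
N = √(9.3820 × 10⁻⁴) = 0.030630 rad s⁻¹ ≈ 0.0306 rad s⁻¹.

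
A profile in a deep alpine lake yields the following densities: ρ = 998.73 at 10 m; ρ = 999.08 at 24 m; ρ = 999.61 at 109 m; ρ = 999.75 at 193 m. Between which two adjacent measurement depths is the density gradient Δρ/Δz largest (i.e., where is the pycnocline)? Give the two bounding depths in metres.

Compute the density gradient over each adjacent pair:
  10–24 m: Δρ/Δz = 0.35/14 = 0.025 kg m⁻⁴
  24–109 m: Δρ/Δz = 0.53/85 = 6.2 × 10⁻³ kg m⁻⁴
  109–193 m: Δρ/Δz = 0.14/84 = 1.7 × 10⁻³ kg m⁻⁴
The largest gradient is in the 10–24 m interval — the pycnocline.

10–24 m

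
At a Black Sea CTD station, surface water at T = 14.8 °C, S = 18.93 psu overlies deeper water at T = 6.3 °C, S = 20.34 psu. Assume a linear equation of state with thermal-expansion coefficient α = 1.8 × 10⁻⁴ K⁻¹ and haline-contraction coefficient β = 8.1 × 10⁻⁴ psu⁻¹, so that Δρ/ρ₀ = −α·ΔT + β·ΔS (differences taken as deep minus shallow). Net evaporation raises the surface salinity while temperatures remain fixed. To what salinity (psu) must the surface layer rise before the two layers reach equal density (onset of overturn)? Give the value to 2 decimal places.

Neutral buoyancy requires −α(T_deep − T_surf) + β(S_deep − S_surf′) = 0.
S_surf′ = S_deep − (α/β)·ΔT = 20.34 − (1.8 × 10⁻⁴/8.1 × 10⁻⁴)·(-8.5) = 22.2289 psu.
Increase required: 22.2289 − 18.93 = 3.2989 psu.

22.23 psu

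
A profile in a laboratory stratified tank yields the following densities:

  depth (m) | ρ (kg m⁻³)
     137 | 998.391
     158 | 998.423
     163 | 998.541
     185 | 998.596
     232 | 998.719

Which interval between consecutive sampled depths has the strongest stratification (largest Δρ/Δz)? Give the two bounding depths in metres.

158–163 m

Compute the density gradient over each adjacent pair:
  137–158 m: Δρ/Δz = 0.032/21 = 1.5 × 10⁻³ kg m⁻⁴
  158–163 m: Δρ/Δz = 0.118/5 = 0.024 kg m⁻⁴
  163–185 m: Δρ/Δz = 0.055/22 = 2.5 × 10⁻³ kg m⁻⁴
  185–232 m: Δρ/Δz = 0.123/47 = 2.6 × 10⁻³ kg m⁻⁴
The largest gradient is in the 158–163 m interval — the pycnocline.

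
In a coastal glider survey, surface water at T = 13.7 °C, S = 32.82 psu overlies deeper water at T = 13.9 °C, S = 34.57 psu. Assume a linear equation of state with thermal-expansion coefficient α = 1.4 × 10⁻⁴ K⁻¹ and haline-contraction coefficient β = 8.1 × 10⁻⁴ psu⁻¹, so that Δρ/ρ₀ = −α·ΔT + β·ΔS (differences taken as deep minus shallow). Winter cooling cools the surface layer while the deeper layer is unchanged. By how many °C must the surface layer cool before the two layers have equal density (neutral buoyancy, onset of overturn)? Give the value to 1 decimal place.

Neutral buoyancy requires Δρ = 0, i.e. −α(T_deep − T_surf′) + β(S_deep − S_surf) = 0.
T_surf′ = T_deep − (β/α)·ΔS = 13.9 − (8.1 × 10⁻⁴/1.4 × 10⁻⁴)·(+1.75) = 3.775 °C.
Cooling required: 13.7 − (3.775) = 9.925 °C.

9.9 °C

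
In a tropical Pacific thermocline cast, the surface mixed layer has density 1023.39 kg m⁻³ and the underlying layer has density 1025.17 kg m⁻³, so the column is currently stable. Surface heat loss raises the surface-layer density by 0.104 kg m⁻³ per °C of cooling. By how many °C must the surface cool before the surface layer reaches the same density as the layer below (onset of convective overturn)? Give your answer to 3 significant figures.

Density deficit of the surface layer: 1025.17 − 1023.39 = 1.78 kg m⁻³.
Required change = 1.78 / 0.104 = 17.1 °C.

17.1 °C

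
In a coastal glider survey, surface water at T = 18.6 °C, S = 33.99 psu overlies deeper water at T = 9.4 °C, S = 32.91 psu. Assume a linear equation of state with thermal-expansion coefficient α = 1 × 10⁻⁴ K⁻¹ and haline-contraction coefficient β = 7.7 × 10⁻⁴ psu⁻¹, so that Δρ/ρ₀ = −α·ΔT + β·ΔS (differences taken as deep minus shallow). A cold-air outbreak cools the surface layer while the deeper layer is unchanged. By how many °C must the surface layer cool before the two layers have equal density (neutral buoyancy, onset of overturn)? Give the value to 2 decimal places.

Neutral buoyancy requires Δρ = 0, i.e. −α(T_deep − T_surf′) + β(S_deep − S_surf) = 0.
T_surf′ = T_deep − (β/α)·ΔS = 9.4 − (7.7 × 10⁻⁴/1 × 10⁻⁴)·(-1.08) = 17.7160 °C.
Cooling required: 18.6 − (17.7160) = 0.8840 °C.

0.88 °C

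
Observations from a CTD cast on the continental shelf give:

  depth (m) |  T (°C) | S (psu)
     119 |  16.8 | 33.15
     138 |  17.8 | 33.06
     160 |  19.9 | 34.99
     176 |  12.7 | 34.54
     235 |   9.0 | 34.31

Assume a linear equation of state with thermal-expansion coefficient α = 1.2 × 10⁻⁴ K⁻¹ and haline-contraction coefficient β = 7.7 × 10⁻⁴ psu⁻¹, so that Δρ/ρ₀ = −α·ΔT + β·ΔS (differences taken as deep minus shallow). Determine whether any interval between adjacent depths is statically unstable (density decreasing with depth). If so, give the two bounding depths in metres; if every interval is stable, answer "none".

119–138 m

Evaluate Δρ/ρ₀ = −αΔT + βΔS across each adjacent pair:
  119–138 m: −αΔT+βΔS = −(1.2 × 10⁻⁴)(+1.0)+(7.7 × 10⁻⁴)(-0.09) = -1.9 × 10⁻⁴ → UNSTABLE
  138–160 m: −αΔT+βΔS = −(1.2 × 10⁻⁴)(+2.1)+(7.7 × 10⁻⁴)(+1.93) = 1.2 × 10⁻³ → stable
  160–176 m: −αΔT+βΔS = −(1.2 × 10⁻⁴)(-7.2)+(7.7 × 10⁻⁴)(-0.45) = 5.2 × 10⁻⁴ → stable
  176–235 m: −αΔT+βΔS = −(1.2 × 10⁻⁴)(-3.7)+(7.7 × 10⁻⁴)(-0.23) = 2.7 × 10⁻⁴ → stable
The 119–138 m interval has Δρ < 0: lighter water underlies denser water.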